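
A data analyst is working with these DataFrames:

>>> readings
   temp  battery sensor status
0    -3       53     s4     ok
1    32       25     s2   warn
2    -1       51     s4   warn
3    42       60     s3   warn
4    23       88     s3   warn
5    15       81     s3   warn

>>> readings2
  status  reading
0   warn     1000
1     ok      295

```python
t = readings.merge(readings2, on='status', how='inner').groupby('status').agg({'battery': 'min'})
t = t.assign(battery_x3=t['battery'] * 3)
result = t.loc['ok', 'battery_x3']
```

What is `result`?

merge on 'status' (how='inner') → 6 rows:
   temp  battery sensor status  reading
0    -3       53     s4     ok      295
1    32       25     s2   warn     1000
2    -1       51     s4   warn     1000
3    42       60     s3   warn     1000
4    23       88     s3   warn     1000
5    15       81     s3   warn     1000
group by status, min of battery:
        battery
status         
ok           53
warn         25
add column battery_x3 = t['battery'] * 3:
        battery  battery_x3
status                     
ok           53         159
warn         25          75
So loc['ok', 'battery_x3'] = 159.

159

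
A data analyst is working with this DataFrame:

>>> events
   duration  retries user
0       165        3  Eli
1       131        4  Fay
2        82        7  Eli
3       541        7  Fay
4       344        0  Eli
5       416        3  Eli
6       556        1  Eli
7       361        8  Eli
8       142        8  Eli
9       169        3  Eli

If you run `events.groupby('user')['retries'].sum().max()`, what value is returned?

33

group by user, sum of retries:
user
Eli    33
Fay    11
Name: retries, dtype: int64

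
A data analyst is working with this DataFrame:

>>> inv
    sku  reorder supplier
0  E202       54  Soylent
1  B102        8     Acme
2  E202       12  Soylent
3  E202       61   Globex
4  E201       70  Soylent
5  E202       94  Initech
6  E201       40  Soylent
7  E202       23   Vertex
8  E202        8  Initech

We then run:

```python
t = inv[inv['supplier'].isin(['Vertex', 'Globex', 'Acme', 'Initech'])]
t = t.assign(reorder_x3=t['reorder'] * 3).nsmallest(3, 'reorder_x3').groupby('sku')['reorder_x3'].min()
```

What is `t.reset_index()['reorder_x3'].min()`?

filter rows where supplier in ['Vertex', 'Globex', 'Acme', 'Initech']:
    sku  reorder supplier
1  B102        8     Acme
3  E202       61   Globex
5  E202       94  Initech
7  E202       23   Vertex
8  E202        8  Initech
add column reorder_x3 = t['reorder'] * 3:
    sku  reorder supplier  reorder_x3
1  B102        8     Acme          24
3  E202       61   Globex         183
5  E202       94  Initech         282
7  E202       23   Vertex          69
8  E202        8  Initech          24
take 3 rows with smallest reorder_x3:
    sku  reorder supplier  reorder_x3
1  B102        8     Acme          24
8  E202        8  Initech          24
7  E202       23   Vertex          69
group by sku, min of reorder_x3:
sku
B102    24
E202    24
Name: reorder_x3, dtype: int64
reset_index():
    sku  reorder_x3
0  B102          24
1  E202          24

24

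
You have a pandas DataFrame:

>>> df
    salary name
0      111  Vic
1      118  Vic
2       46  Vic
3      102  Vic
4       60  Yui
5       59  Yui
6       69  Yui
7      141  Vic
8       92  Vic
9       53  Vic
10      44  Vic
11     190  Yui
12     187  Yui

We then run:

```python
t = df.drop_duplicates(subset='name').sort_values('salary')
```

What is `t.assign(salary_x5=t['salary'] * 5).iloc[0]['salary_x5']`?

300

drop duplicate name (keep=first):
   salary name
0     111  Vic
4      60  Yui
sort by salary:
   salary name
4      60  Yui
0     111  Vic
add column salary_x5 = t['salary'] * 5:
   salary name  salary_x5
4      60  Yui        300
0     111  Vic        555
Finally, value at position 0, column 'salary_x5' = 300.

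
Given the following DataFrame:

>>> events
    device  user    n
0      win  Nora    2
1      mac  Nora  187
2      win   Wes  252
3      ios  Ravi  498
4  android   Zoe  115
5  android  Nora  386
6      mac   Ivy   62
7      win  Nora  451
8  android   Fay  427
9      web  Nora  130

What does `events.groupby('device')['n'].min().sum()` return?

group by device, min of n:
device
android    115
ios        498
mac         62
web        130
win          2
Name: n, dtype: int64
So sum() = 807.

807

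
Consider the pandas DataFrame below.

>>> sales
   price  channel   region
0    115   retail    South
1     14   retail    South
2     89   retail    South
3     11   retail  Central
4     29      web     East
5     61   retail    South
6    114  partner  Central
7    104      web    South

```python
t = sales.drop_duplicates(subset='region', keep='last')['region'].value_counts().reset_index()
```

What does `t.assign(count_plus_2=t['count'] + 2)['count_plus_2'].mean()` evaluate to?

drop duplicate region (keep=last):
   price  channel   region
4     29      web     East
6    114  partner  Central
7    104      web    South
value_counts of region:
region
East       1
Central    1
South      1
Name: count, dtype: int64
reset_index():
    region  count
0     East      1
1  Central      1
2    South      1
add column count_plus_2 = t['count'] + 2:
    region  count  count_plus_2
0     East      1             3
1  Central      1             3
2    South      1             3
Then the mean of column 'count_plus_2': 3.0

3.0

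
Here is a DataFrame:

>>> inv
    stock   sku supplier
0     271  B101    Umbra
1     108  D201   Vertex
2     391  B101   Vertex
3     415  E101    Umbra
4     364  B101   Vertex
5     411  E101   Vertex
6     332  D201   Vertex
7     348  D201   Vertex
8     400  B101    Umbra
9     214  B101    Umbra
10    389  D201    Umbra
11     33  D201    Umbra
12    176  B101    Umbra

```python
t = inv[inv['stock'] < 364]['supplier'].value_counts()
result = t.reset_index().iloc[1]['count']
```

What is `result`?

3

filter rows where stock < 364:
    stock   sku supplier
0     271  B101    Umbra
1     108  D201   Vertex
6     332  D201   Vertex
7     348  D201   Vertex
9     214  B101    Umbra
11     33  D201    Umbra
12    176  B101    Umbra
value_counts of supplier:
supplier
Umbra     4
Vertex    3
Name: count, dtype: int64
reset_index():
  supplier  count
0    Umbra      4
1   Vertex      3
So iloc[1]['count'] = 3.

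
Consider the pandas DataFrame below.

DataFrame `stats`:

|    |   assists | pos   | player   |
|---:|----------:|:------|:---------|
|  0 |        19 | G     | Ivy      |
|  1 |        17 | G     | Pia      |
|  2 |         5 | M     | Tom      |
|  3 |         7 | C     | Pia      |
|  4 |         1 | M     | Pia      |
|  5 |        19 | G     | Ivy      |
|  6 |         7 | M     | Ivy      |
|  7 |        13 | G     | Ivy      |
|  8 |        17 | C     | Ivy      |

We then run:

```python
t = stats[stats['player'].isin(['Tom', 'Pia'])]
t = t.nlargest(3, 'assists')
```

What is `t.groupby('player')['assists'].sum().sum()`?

filter rows where player in ['Tom', 'Pia']:
   assists pos player
1       17   G    Pia
2        5   M    Tom
3        7   C    Pia
4        1   M    Pia
take 3 rows with largest assists:
   assists pos player
1       17   G    Pia
3        7   C    Pia
2        5   M    Tom
group by player, sum of assists:
player
Pia    24
Tom     5
Name: assists, dtype: int64
Reading off the sum of the resulting series, we get 29.

29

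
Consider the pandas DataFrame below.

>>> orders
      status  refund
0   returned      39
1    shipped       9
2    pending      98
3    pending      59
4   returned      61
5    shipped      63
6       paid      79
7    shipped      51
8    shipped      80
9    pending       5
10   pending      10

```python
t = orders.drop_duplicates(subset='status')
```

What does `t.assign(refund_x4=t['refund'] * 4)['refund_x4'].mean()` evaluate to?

225.0

drop duplicate status (keep=first):
     status  refund
0  returned      39
1   shipped       9
2   pending      98
6      paid      79
add column refund_x4 = t['refund'] * 4:
     status  refund  refund_x4
0  returned      39        156
1   shipped       9         36
2   pending      98        392
6      paid      79        316
Then the mean of column 'refund_x4': 225.0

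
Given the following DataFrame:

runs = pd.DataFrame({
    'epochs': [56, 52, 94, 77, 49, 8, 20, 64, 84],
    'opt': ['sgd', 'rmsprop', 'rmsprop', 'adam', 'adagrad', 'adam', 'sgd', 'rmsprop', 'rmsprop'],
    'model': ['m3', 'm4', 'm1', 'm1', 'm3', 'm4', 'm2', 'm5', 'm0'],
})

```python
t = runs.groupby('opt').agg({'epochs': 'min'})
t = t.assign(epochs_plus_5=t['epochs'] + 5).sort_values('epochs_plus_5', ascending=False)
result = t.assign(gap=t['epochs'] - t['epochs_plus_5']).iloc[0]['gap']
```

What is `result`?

group by opt, min of epochs:
         epochs
opt            
adagrad      49
adam          8
rmsprop      52
sgd          20
add column epochs_plus_5 = t['epochs'] + 5:
         epochs  epochs_plus_5
opt                           
adagrad      49             54
adam          8             13
rmsprop      52             57
sgd          20             25
sort by epochs_plus_5 descending:
         epochs  epochs_plus_5
opt                           
rmsprop      52             57
adagrad      49             54
sgd          20             25
adam          8             13
add column gap = t['epochs'] - t['epochs_plus_5']:
         epochs  epochs_plus_5  gap
opt                                
rmsprop      52             57   -5
adagrad      49             54   -5
sgd          20             25   -5
adam          8             13   -5
Then the value at position 0, column 'gap': -5

-5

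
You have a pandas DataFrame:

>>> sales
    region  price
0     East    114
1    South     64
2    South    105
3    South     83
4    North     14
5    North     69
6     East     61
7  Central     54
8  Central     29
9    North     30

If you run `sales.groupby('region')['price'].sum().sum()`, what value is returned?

623

group by region, sum of price:
region
Central     83
East       175
North      113
South      252
Name: price, dtype: int64
Taking the sum of the resulting series gives 623.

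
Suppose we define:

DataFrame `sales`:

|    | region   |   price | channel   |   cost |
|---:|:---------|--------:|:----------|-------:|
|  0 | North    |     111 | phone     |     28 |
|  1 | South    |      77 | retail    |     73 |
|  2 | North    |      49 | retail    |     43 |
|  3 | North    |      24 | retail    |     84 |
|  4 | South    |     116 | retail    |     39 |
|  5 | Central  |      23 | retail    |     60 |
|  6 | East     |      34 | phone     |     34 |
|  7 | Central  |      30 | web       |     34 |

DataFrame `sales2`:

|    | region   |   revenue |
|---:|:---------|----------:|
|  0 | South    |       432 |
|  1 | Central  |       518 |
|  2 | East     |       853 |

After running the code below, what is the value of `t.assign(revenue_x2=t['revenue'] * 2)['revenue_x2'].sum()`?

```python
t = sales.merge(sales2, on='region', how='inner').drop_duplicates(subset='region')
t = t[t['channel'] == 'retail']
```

merge on 'region' (how='inner') → 5 rows:
    region  price channel  cost  revenue
0    South     77  retail    73      432
1    South    116  retail    39      432
2  Central     23  retail    60      518
3     East     34   phone    34      853
4  Central     30     web    34      518
drop duplicate region (keep=first):
    region  price channel  cost  revenue
0    South     77  retail    73      432
2  Central     23  retail    60      518
3     East     34   phone    34      853
filter rows where channel == 'retail':
    region  price channel  cost  revenue
0    South     77  retail    73      432
2  Central     23  retail    60      518
add column revenue_x2 = t['revenue'] * 2:
    region  price channel  cost  revenue  revenue_x2
0    South     77  retail    73      432         864
2  Central     23  retail    60      518        1036
So sum() = 1900.

1900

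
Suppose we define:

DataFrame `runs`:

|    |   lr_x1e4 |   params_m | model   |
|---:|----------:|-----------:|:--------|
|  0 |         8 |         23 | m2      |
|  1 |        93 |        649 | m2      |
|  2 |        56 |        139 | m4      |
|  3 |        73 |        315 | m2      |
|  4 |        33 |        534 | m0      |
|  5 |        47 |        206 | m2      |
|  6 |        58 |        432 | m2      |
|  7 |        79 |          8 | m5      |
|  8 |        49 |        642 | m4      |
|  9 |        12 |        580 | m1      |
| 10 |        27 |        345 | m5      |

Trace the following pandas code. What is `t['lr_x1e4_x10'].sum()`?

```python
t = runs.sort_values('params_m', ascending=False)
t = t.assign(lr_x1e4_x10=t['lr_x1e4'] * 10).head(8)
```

3920

sort by params_m descending:
    lr_x1e4  params_m model
1        93       649    m2
8        49       642    m4
9        12       580    m1
4        33       534    m0
6        58       432    m2
10       27       345    m5
3        73       315    m2
5        47       206    m2
2        56       139    m4
0         8        23    m2
7        79         8    m5
add column lr_x1e4_x10 = t['lr_x1e4'] * 10:
    lr_x1e4  params_m model  lr_x1e4_x10
1        93       649    m2          930
8        49       642    m4          490
9        12       580    m1          120
4        33       534    m0          330
6        58       432    m2          580
10       27       345    m5          270
3        73       315    m2          730
5        47       206    m2          470
2        56       139    m4          560
0         8        23    m2           80
7        79         8    m5          790
take first 8 rows:
    lr_x1e4  params_m model  lr_x1e4_x10
1        93       649    m2          930
8        49       642    m4          490
9        12       580    m1          120
4        33       534    m0          330
6        58       432    m2          580
10       27       345    m5          270
3        73       315    m2          730
5        47       206    m2          470
sum of column 'lr_x1e4_x10' → 3920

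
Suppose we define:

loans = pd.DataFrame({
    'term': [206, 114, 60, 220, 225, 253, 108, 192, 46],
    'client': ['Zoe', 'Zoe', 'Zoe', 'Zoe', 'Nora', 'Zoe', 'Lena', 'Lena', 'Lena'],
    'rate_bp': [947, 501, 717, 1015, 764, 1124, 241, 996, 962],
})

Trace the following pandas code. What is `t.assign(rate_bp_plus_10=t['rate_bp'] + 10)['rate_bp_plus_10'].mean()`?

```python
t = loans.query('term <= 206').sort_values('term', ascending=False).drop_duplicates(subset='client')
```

filter rows where term <= 206:
   term client  rate_bp
0   206    Zoe      947
1   114    Zoe      501
2    60    Zoe      717
6   108   Lena      241
7   192   Lena      996
8    46   Lena      962
sort by term descending:
   term client  rate_bp
0   206    Zoe      947
7   192   Lena      996
1   114    Zoe      501
6   108   Lena      241
2    60    Zoe      717
8    46   Lena      962
drop duplicate client (keep=first):
   term client  rate_bp
0   206    Zoe      947
7   192   Lena      996
add column rate_bp_plus_10 = t['rate_bp'] + 10:
   term client  rate_bp  rate_bp_plus_10
0   206    Zoe      947              957
7   192   Lena      996             1006

981.5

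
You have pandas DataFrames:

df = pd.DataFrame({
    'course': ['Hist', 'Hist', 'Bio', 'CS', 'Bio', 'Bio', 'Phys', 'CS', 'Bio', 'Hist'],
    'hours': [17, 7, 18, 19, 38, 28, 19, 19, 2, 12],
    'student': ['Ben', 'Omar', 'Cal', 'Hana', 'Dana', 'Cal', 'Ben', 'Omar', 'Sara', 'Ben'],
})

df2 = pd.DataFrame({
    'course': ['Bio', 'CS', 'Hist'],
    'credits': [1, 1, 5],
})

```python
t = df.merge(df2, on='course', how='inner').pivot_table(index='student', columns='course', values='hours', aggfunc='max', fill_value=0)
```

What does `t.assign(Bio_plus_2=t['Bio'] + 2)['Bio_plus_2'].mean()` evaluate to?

merge on 'course' (how='inner') → 9 rows:
  course  hours student  credits
0   Hist     17     Ben        5
1   Hist      7    Omar        5
2    Bio     18     Cal        1
3     CS     19    Hana        1
4    Bio     38    Dana        1
5    Bio     28     Cal        1
6     CS     19    Omar        1
7    Bio      2    Sara        1
8   Hist     12     Ben        5
pivot: rows=student, cols=course, max(hours):
course   Bio  CS  Hist
student               
Ben        0   0    17
Cal       28   0     0
Dana      38   0     0
Hana       0  19     0
Omar       0  19     7
Sara       2   0     0
add column Bio_plus_2 = t['Bio'] + 2:
course   Bio  CS  Hist  Bio_plus_2
student                           
Ben        0   0    17           2
Cal       28   0     0          30
Dana      38   0     0          40
Hana       0  19     0           2
Omar       0  19     7           2
Sara       2   0     0           4
Finally, mean of column 'Bio_plus_2' = 13.3333333333.

13.3333333333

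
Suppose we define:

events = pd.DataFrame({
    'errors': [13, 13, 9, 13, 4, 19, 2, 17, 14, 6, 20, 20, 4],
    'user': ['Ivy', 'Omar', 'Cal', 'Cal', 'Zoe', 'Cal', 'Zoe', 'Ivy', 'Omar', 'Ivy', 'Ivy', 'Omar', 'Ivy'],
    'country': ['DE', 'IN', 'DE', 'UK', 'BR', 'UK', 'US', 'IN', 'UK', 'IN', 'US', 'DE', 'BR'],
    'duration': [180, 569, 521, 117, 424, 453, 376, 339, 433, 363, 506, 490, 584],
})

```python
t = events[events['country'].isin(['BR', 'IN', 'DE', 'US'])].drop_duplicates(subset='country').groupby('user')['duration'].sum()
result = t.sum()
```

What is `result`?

filter rows where country in ['BR', 'IN', 'DE', 'US']:
    errors  user country  duration
0       13   Ivy      DE       180
1       13  Omar      IN       569
2        9   Cal      DE       521
4        4   Zoe      BR       424
6        2   Zoe      US       376
7       17   Ivy      IN       339
9        6   Ivy      IN       363
10      20   Ivy      US       506
11      20  Omar      DE       490
12       4   Ivy      BR       584
drop duplicate country (keep=first):
   errors  user country  duration
0      13   Ivy      DE       180
1      13  Omar      IN       569
4       4   Zoe      BR       424
6       2   Zoe      US       376
group by user, sum of duration:
user
Ivy     180
Omar    569
Zoe     800
Name: duration, dtype: int64

1549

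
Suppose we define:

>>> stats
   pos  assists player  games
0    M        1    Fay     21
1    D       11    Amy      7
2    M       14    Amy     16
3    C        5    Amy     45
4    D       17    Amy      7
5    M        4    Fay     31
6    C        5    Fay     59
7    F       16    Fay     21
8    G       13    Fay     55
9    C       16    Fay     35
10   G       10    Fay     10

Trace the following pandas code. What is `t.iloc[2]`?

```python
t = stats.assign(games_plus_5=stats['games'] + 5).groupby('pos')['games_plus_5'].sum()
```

26

add column games_plus_5 = stats['games'] + 5:
   pos  assists player  games  games_plus_5
0    M        1    Fay     21            26
1    D       11    Amy      7            12
2    M       14    Amy     16            21
3    C        5    Amy     45            50
4    D       17    Amy      7            12
5    M        4    Fay     31            36
6    C        5    Fay     59            64
7    F       16    Fay     21            26
8    G       13    Fay     55            60
9    C       16    Fay     35            40
10   G       10    Fay     10            15
group by pos, sum of games_plus_5:
pos
C    154
D     24
F     26
G     75
M     83
Name: games_plus_5, dtype: int64
value at position 2 → 26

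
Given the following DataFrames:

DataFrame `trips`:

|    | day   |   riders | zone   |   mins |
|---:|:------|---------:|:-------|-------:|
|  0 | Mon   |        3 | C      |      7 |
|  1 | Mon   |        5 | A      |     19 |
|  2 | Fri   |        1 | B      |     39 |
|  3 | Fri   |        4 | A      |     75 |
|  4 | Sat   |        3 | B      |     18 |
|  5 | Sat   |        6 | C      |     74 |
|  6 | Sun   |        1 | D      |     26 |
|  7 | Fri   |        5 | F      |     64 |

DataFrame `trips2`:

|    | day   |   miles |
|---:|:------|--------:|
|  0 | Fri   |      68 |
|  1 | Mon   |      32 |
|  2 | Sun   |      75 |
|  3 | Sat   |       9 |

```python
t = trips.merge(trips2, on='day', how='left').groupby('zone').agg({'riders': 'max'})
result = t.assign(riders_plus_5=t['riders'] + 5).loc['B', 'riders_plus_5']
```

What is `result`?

8

merge on 'day' (how='left') → 8 rows:
   day  riders zone  mins  miles
0  Mon       3    C     7     32
1  Mon       5    A    19     32
2  Fri       1    B    39     68
3  Fri       4    A    75     68
4  Sat       3    B    18      9
5  Sat       6    C    74      9
6  Sun       1    D    26     75
7  Fri       5    F    64     68
group by zone, max of riders:
      riders
zone        
A          5
B          3
C          6
D          1
F          5
add column riders_plus_5 = t['riders'] + 5:
      riders  riders_plus_5
zone                       
A          5             10
B          3              8
C          6             11
D          1              6
F          5             10
Reading off the value at row 'B', column 'riders_plus_5', we get 8.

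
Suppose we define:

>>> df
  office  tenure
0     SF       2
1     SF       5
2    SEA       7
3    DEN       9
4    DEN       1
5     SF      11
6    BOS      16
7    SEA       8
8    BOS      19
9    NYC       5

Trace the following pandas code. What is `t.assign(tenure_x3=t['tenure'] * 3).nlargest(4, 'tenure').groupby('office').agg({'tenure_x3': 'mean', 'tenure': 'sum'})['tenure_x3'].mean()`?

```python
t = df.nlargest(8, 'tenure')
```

take 8 rows with largest tenure:
  office  tenure
8    BOS      19
6    BOS      16
5     SF      11
3    DEN       9
7    SEA       8
2    SEA       7
1     SF       5
9    NYC       5
add column tenure_x3 = t['tenure'] * 3:
  office  tenure  tenure_x3
8    BOS      19         57
6    BOS      16         48
5     SF      11         33
3    DEN       9         27
7    SEA       8         24
2    SEA       7         21
1     SF       5         15
9    NYC       5         15
take 4 rows with largest tenure:
  office  tenure  tenure_x3
8    BOS      19         57
6    BOS      16         48
5     SF      11         33
3    DEN       9         27
group by office: mean(tenure_x3), sum(tenure):
        tenure_x3  tenure
office                   
BOS          52.5      35
DEN          27.0       9
SF           33.0      11
So mean() = 37.5.

37.5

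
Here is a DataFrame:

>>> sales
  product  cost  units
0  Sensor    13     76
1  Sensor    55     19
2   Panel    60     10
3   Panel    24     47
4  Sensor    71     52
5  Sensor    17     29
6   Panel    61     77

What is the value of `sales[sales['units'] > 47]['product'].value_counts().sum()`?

filter rows where units > 47:
  product  cost  units
0  Sensor    13     76
4  Sensor    71     52
6   Panel    61     77
value_counts of product:
product
Sensor    2
Panel     1
Name: count, dtype: int64

3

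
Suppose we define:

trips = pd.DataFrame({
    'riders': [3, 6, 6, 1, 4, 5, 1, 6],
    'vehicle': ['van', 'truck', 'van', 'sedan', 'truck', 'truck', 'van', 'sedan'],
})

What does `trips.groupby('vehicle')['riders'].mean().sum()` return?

11.8333333333

group by vehicle, mean of riders:
vehicle
sedan    3.500000
truck    5.000000
van      3.333333
Name: riders, dtype: float64
The sum of the resulting series is 11.8333333333.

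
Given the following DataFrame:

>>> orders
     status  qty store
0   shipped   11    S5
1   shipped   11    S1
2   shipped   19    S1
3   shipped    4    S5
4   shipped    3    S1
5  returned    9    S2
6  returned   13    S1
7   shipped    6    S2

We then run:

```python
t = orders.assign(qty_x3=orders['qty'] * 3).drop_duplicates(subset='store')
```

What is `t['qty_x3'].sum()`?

add column qty_x3 = orders['qty'] * 3:
     status  qty store  qty_x3
0   shipped   11    S5      33
1   shipped   11    S1      33
2   shipped   19    S1      57
3   shipped    4    S5      12
4   shipped    3    S1       9
5  returned    9    S2      27
6  returned   13    S1      39
7   shipped    6    S2      18
drop duplicate store (keep=first):
     status  qty store  qty_x3
0   shipped   11    S5      33
1   shipped   11    S1      33
5  returned    9    S2      27
Then the sum of column 'qty_x3': 93

93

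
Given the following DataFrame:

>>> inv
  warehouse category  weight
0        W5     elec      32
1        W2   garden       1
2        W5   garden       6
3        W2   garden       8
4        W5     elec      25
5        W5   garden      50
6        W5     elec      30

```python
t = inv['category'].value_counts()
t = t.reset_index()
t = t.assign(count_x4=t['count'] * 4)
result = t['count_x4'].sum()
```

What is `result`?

value_counts of category:
category
garden    4
elec      3
Name: count, dtype: int64
reset_index():
  category  count
0   garden      4
1     elec      3
add column count_x4 = t['count'] * 4:
  category  count  count_x4
0   garden      4        16
1     elec      3        12
Then the sum of column 'count_x4': 28

28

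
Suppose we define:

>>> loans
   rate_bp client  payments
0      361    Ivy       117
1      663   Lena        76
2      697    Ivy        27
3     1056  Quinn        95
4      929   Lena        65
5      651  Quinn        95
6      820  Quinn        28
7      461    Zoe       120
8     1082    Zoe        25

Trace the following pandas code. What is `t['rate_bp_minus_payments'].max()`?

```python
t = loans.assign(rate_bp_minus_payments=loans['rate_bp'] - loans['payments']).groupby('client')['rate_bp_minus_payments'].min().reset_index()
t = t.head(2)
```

587

add column rate_bp_minus_payments = loans['rate_bp'] - loans['payments']:
   rate_bp client  payments  rate_bp_minus_payments
0      361    Ivy       117                     244
1      663   Lena        76                     587
2      697    Ivy        27                     670
3     1056  Quinn        95                     961
4      929   Lena        65                     864
5      651  Quinn        95                     556
6      820  Quinn        28                     792
7      461    Zoe       120                     341
8     1082    Zoe        25                    1057
group by client, min of rate_bp_minus_payments:
client
Ivy      244
Lena     587
Quinn    556
Zoe      341
Name: rate_bp_minus_payments, dtype: int64
reset_index():
  client  rate_bp_minus_payments
0    Ivy                     244
1   Lena                     587
2  Quinn                     556
3    Zoe                     341
take first 2 rows:
  client  rate_bp_minus_payments
0    Ivy                     244
1   Lena                     587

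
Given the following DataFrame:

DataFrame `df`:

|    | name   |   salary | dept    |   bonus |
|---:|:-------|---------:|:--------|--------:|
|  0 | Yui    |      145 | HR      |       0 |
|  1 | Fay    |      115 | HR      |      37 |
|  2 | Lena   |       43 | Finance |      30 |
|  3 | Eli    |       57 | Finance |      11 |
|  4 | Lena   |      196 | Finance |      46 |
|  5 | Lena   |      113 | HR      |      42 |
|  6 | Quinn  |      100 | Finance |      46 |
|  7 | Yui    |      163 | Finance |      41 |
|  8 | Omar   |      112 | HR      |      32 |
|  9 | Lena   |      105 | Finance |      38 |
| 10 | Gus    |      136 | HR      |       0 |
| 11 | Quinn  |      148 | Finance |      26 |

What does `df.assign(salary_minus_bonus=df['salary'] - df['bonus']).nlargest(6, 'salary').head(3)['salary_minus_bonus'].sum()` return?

add column salary_minus_bonus = df['salary'] - df['bonus']:
     name  salary     dept  bonus  salary_minus_bonus
0     Yui     145       HR      0                 145
1     Fay     115       HR     37                  78
2    Lena      43  Finance     30                  13
3     Eli      57  Finance     11                  46
4    Lena     196  Finance     46                 150
5    Lena     113       HR     42                  71
6   Quinn     100  Finance     46                  54
7     Yui     163  Finance     41                 122
8    Omar     112       HR     32                  80
9    Lena     105  Finance     38                  67
10    Gus     136       HR      0                 136
11  Quinn     148  Finance     26                 122
take 6 rows with largest salary:
     name  salary     dept  bonus  salary_minus_bonus
4    Lena     196  Finance     46                 150
7     Yui     163  Finance     41                 122
11  Quinn     148  Finance     26                 122
0     Yui     145       HR      0                 145
10    Gus     136       HR      0                 136
1     Fay     115       HR     37                  78
take first 3 rows:
     name  salary     dept  bonus  salary_minus_bonus
4    Lena     196  Finance     46                 150
7     Yui     163  Finance     41                 122
11  Quinn     148  Finance     26                 122
Then the sum of column 'salary_minus_bonus': 394

394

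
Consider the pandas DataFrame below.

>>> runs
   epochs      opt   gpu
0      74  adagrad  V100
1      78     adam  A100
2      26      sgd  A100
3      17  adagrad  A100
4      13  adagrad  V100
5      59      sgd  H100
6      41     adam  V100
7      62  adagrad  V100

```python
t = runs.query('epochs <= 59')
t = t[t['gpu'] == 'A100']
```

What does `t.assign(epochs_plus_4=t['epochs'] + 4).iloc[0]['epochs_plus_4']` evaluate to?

30

filter rows where epochs <= 59:
   epochs      opt   gpu
2      26      sgd  A100
3      17  adagrad  A100
4      13  adagrad  V100
5      59      sgd  H100
6      41     adam  V100
filter rows where gpu == 'A100':
   epochs      opt   gpu
2      26      sgd  A100
3      17  adagrad  A100
add column epochs_plus_4 = t['epochs'] + 4:
   epochs      opt   gpu  epochs_plus_4
2      26      sgd  A100             30
3      17  adagrad  A100             21
The value at position 0, column 'epochs_plus_4' is 30.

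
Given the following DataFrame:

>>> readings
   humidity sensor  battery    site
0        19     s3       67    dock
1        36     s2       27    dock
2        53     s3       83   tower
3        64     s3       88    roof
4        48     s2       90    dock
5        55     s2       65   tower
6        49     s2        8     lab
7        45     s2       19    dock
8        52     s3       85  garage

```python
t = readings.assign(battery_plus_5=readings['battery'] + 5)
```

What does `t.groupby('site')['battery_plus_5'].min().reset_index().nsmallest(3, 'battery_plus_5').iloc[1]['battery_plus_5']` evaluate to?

24

add column battery_plus_5 = readings['battery'] + 5:
   humidity sensor  battery    site  battery_plus_5
0        19     s3       67    dock              72
1        36     s2       27    dock              32
2        53     s3       83   tower              88
3        64     s3       88    roof              93
4        48     s2       90    dock              95
5        55     s2       65   tower              70
6        49     s2        8     lab              13
7        45     s2       19    dock              24
8        52     s3       85  garage              90
group by site, min of battery_plus_5:
site
dock      24
garage    90
lab       13
roof      93
tower     70
Name: battery_plus_5, dtype: int64
reset_index():
     site  battery_plus_5
0    dock              24
1  garage              90
2     lab              13
3    roof              93
4   tower              70
take 3 rows with smallest battery_plus_5:
    site  battery_plus_5
2    lab              13
0   dock              24
4  tower              70
Finally, value at position 1, column 'battery_plus_5' = 24.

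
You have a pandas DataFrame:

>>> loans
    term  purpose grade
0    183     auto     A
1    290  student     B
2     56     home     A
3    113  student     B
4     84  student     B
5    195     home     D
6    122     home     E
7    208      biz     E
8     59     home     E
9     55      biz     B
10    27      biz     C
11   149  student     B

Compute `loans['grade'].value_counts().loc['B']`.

value_counts of grade:
grade
B    5
E    3
A    2
D    1
C    1
Name: count, dtype: int64
Hence 5.

5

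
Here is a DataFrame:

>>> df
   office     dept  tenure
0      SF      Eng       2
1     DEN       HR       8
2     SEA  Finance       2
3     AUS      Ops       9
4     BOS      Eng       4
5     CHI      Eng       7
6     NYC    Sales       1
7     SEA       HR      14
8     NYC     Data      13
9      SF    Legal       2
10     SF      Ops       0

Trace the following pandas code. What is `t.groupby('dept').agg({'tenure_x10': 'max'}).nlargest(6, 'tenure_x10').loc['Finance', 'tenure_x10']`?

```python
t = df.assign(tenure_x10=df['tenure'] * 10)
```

20

add column tenure_x10 = df['tenure'] * 10:
   office     dept  tenure  tenure_x10
0      SF      Eng       2          20
1     DEN       HR       8          80
2     SEA  Finance       2          20
3     AUS      Ops       9          90
4     BOS      Eng       4          40
5     CHI      Eng       7          70
6     NYC    Sales       1          10
7     SEA       HR      14         140
8     NYC     Data      13         130
9      SF    Legal       2          20
10     SF      Ops       0           0
group by dept, max of tenure_x10:
         tenure_x10
dept               
Data            130
Eng              70
Finance          20
HR              140
Legal            20
Ops              90
Sales            10
take 6 rows with largest tenure_x10:
         tenure_x10
dept               
HR              140
Data            130
Ops              90
Eng              70
Finance          20
Legal            20
Taking the value at row 'Finance', column 'tenure_x10' gives 20.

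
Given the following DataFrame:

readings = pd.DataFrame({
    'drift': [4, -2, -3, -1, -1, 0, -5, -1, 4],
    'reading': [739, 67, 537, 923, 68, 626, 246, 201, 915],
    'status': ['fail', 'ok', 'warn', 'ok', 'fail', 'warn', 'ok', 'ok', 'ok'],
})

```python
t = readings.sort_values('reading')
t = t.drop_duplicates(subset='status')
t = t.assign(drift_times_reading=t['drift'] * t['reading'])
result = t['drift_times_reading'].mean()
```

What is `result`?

-604.333333333

sort by reading:
   drift  reading status
1     -2       67     ok
4     -1       68   fail
7     -1      201     ok
6     -5      246     ok
2     -3      537   warn
5      0      626   warn
0      4      739   fail
8      4      915     ok
3     -1      923     ok
drop duplicate status (keep=first):
   drift  reading status
1     -2       67     ok
4     -1       68   fail
2     -3      537   warn
add column drift_times_reading = t['drift'] * t['reading']:
   drift  reading status  drift_times_reading
1     -2       67     ok                 -134
4     -1       68   fail                  -68
2     -3      537   warn                -1611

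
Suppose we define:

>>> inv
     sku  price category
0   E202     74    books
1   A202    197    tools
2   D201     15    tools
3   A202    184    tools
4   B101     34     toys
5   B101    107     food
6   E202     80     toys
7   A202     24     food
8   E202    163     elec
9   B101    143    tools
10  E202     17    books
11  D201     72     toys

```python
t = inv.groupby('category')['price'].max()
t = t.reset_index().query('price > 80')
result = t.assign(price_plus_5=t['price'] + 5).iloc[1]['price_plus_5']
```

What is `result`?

group by category, max of price:
category
books     74
elec     163
food     107
tools    197
toys      80
Name: price, dtype: int64
reset_index():
  category  price
0    books     74
1     elec    163
2     food    107
3    tools    197
4     toys     80
filter rows where price > 80:
  category  price
1     elec    163
2     food    107
3    tools    197
add column price_plus_5 = t['price'] + 5:
  category  price  price_plus_5
1     elec    163           168
2     food    107           112
3    tools    197           202
Finally, value at position 1, column 'price_plus_5' = 112.

112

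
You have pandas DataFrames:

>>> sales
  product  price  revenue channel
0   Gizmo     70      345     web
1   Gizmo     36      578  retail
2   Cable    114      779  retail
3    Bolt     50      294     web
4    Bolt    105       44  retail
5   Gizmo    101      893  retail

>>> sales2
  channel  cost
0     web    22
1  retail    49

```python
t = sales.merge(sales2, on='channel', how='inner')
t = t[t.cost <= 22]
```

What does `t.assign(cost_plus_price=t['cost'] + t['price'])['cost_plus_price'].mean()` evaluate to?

82.0

merge on 'channel' (how='inner') → 6 rows:
  product  price  revenue channel  cost
0   Gizmo     70      345     web    22
1   Gizmo     36      578  retail    49
2   Cable    114      779  retail    49
3    Bolt     50      294     web    22
4    Bolt    105       44  retail    49
5   Gizmo    101      893  retail    49
filter rows where cost <= 22:
  product  price  revenue channel  cost
0   Gizmo     70      345     web    22
3    Bolt     50      294     web    22
add column cost_plus_price = t['cost'] + t['price']:
  product  price  revenue channel  cost  cost_plus_price
0   Gizmo     70      345     web    22               92
3    Bolt     50      294     web    22               72
mean of column 'cost_plus_price' → 82.0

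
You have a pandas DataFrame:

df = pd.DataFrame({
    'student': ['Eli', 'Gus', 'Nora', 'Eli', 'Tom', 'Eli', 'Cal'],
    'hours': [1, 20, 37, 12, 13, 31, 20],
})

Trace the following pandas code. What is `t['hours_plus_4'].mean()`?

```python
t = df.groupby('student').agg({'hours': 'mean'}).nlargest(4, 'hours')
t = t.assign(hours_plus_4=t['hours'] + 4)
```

26.9166666667

group by student, mean of hours:
             hours
student           
Cal      20.000000
Eli      14.666667
Gus      20.000000
Nora     37.000000
Tom      13.000000
take 4 rows with largest hours:
             hours
student           
Nora     37.000000
Cal      20.000000
Gus      20.000000
Eli      14.666667
add column hours_plus_4 = t['hours'] + 4:
             hours  hours_plus_4
student                         
Nora     37.000000     41.000000
Cal      20.000000     24.000000
Gus      20.000000     24.000000
Eli      14.666667     18.666667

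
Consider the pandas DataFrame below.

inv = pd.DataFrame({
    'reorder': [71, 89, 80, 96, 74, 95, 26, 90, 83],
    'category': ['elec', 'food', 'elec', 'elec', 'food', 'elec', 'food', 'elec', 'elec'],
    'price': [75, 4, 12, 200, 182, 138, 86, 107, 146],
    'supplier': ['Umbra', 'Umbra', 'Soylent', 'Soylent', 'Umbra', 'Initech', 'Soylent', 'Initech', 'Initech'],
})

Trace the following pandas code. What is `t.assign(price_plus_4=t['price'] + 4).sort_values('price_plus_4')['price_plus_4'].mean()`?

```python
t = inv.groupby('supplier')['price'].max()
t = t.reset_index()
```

group by supplier, max of price:
supplier
Initech    146
Soylent    200
Umbra      182
Name: price, dtype: int64
reset_index():
  supplier  price
0  Initech    146
1  Soylent    200
2    Umbra    182
add column price_plus_4 = t['price'] + 4:
  supplier  price  price_plus_4
0  Initech    146           150
1  Soylent    200           204
2    Umbra    182           186
sort by price_plus_4:
  supplier  price  price_plus_4
0  Initech    146           150
2    Umbra    182           186
1  Soylent    200           204
Then the mean of column 'price_plus_4': 180.0

180.0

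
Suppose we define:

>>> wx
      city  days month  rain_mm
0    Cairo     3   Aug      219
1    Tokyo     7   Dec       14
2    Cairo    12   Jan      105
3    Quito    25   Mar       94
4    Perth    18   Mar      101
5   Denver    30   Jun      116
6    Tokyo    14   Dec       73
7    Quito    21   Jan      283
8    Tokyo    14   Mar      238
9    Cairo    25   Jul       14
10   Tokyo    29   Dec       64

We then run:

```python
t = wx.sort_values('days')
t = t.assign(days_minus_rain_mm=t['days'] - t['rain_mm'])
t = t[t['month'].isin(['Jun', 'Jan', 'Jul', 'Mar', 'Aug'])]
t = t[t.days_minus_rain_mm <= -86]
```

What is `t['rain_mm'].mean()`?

192.2

sort by days:
      city  days month  rain_mm
0    Cairo     3   Aug      219
1    Tokyo     7   Dec       14
2    Cairo    12   Jan      105
6    Tokyo    14   Dec       73
8    Tokyo    14   Mar      238
4    Perth    18   Mar      101
7    Quito    21   Jan      283
3    Quito    25   Mar       94
9    Cairo    25   Jul       14
10   Tokyo    29   Dec       64
5   Denver    30   Jun      116
add column days_minus_rain_mm = t['days'] - t['rain_mm']:
      city  days month  rain_mm  days_minus_rain_mm
0    Cairo     3   Aug      219                -216
1    Tokyo     7   Dec       14                  -7
2    Cairo    12   Jan      105                 -93
6    Tokyo    14   Dec       73                 -59
8    Tokyo    14   Mar      238                -224
4    Perth    18   Mar      101                 -83
7    Quito    21   Jan      283                -262
3    Quito    25   Mar       94                 -69
9    Cairo    25   Jul       14                  11
10   Tokyo    29   Dec       64                 -35
5   Denver    30   Jun      116                 -86
filter rows where month in ['Jun', 'Jan', 'Jul', 'Mar', 'Aug']:
     city  days month  rain_mm  days_minus_rain_mm
0   Cairo     3   Aug      219                -216
2   Cairo    12   Jan      105                 -93
8   Tokyo    14   Mar      238                -224
4   Perth    18   Mar      101                 -83
7   Quito    21   Jan      283                -262
3   Quito    25   Mar       94                 -69
9   Cairo    25   Jul       14                  11
5  Denver    30   Jun      116                 -86
filter rows where days_minus_rain_mm <= -86:
     city  days month  rain_mm  days_minus_rain_mm
0   Cairo     3   Aug      219                -216
2   Cairo    12   Jan      105                 -93
8   Tokyo    14   Mar      238                -224
7   Quito    21   Jan      283                -262
5  Denver    30   Jun      116                 -86
Finally, mean of column 'rain_mm' = 192.2.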